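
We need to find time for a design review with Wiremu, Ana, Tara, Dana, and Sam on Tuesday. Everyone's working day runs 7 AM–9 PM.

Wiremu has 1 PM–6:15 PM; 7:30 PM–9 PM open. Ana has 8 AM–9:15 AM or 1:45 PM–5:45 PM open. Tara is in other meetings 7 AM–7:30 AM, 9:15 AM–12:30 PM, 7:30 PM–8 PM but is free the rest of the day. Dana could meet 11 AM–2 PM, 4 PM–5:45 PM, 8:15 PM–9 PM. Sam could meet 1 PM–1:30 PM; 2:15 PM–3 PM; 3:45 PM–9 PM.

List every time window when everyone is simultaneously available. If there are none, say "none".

Wiremu free: 13:00-18:15, 19:30-21:00.
Ana free: 08:00-09:15, 13:45-17:45.
Tara free: 07:30-09:15, 12:30-19:30, 20:00-21:00 (invert busy blocks within the working day).
Dana free: 11:00-14:00, 16:00-17:45, 20:15-21:00.
Sam free: 13:00-13:30, 14:15-15:00, 15:45-21:00.
Wiremu ∩ Ana: 13:45-17:45.
Wiremu ∩ Ana ∩ Tara: 13:45-17:45.
Wiremu ∩ Ana ∩ Tara ∩ Dana: 13:45-14:00, 16:00-17:45.
Wiremu ∩ Ana ∩ Tara ∩ Dana ∩ Sam: 16:00-17:45.
Those are the intersection windows.

16:00-17:45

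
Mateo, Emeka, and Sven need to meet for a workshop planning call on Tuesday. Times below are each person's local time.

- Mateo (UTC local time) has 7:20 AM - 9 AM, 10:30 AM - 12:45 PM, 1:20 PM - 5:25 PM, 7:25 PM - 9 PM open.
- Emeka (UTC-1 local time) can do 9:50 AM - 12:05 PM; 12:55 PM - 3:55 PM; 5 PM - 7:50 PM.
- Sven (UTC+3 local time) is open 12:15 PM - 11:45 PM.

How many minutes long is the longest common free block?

Mateo in UTC: 07:20-09:00, 10:30-12:45, 13:20-17:25, 19:25-21:00.
Emeka in UTC: 10:50-13:05, 13:55-16:55, 18:00-20:50 (add 1h to convert from UTC-1).
Sven in UTC: 09:15-20:45 (subtract 3h to convert from UTC+3).
Mateo ∩ Emeka: 10:50-12:45, 13:55-16:55, 19:25-20:50.
Mateo ∩ Emeka ∩ Sven: 10:50-12:45, 13:55-16:55, 19:25-20:45.
Those are the intersection windows.
The longest is 13:55-16:55 at 180 minutes.

180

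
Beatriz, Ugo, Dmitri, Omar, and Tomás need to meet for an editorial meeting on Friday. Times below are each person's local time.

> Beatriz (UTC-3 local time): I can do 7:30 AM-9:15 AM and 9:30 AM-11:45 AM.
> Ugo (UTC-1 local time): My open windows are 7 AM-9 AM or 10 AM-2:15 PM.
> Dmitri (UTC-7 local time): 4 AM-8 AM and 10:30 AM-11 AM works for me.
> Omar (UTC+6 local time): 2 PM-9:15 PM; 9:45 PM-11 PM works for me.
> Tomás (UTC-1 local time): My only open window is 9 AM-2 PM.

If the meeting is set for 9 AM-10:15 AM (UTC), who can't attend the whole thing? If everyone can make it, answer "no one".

Beatriz in UTC: 10:30-12:15, 12:30-14:45 (add 3h to convert from UTC-3).
Ugo in UTC: 08:00-10:00, 11:00-15:15 (add 1h to convert from UTC-1).
Dmitri in UTC: 11:00-15:00, 17:30-18:00 (add 7h to convert from UTC-7).
Omar in UTC: 08:00-15:15, 15:45-17:00 (subtract 6h to convert from UTC+6).
Tomás in UTC: 10:00-15:00 (add 1h to convert from UTC-1).
Beatriz: not fully free for 09:00-10:15. Ugo: not fully free for 09:00-10:15. Dmitri: not fully free for 09:00-10:15. Omar: free for 09:00-10:15. Tomás: not fully free for 09:00-10:15.

Beatriz, Dmitri, Tomás, Ugo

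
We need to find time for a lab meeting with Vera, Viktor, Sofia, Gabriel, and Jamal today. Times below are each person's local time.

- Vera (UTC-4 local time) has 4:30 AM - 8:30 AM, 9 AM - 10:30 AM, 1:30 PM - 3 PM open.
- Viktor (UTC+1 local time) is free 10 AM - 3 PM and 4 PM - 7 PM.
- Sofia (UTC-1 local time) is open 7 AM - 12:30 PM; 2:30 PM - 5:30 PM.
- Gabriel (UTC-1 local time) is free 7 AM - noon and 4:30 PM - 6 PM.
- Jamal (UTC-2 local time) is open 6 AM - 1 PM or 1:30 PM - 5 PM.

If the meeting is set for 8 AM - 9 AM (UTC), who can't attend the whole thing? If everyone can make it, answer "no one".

Vera, Viktor

Vera in UTC: 08:30-12:30, 13:00-14:30, 17:30-19:00 (add 4h to convert from UTC-4).
Viktor in UTC: 09:00-14:00, 15:00-18:00 (subtract 1h to convert from UTC+1).
Sofia in UTC: 08:00-13:30, 15:30-18:30 (add 1h to convert from UTC-1).
Gabriel in UTC: 08:00-13:00, 17:30-19:00 (add 1h to convert from UTC-1).
Jamal in UTC: 08:00-15:00, 15:30-19:00 (add 2h to convert from UTC-2).
Vera: not fully free for 08:00-09:00. Viktor: not fully free for 08:00-09:00. Sofia: free for 08:00-09:00. Gabriel: free for 08:00-09:00. Jamal: free for 08:00-09:00.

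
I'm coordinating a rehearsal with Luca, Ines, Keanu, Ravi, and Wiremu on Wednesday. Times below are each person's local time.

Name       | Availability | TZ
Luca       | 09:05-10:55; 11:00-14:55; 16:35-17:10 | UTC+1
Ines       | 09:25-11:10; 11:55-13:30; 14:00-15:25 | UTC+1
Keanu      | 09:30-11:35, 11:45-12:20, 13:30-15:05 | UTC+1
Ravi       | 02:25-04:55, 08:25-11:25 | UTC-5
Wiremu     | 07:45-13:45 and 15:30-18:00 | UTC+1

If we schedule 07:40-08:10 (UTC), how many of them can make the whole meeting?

Luca in UTC: 08:05-09:55, 10:00-13:55, 15:35-16:10 (subtract 1h to convert from UTC+1).
Ines in UTC: 08:25-10:10, 10:55-12:30, 13:00-14:25 (subtract 1h to convert from UTC+1).
Keanu in UTC: 08:30-10:35, 10:45-11:20, 12:30-14:05 (subtract 1h to convert from UTC+1).
Ravi in UTC: 07:25-09:55, 13:25-16:25 (add 5h to convert from UTC-5).
Wiremu in UTC: 06:45-12:45, 14:30-17:00 (subtract 1h to convert from UTC+1).
Ravi and Wiremu can make the full 07:40-08:10 slot — that's 2.

2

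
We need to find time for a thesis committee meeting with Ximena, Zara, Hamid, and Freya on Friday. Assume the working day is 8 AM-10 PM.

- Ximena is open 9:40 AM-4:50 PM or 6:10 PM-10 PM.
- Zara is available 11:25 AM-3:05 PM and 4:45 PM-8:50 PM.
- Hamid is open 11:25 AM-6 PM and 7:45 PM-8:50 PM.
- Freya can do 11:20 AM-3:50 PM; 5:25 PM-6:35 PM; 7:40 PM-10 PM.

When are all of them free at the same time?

11:25-15:05, 19:45-20:50

Ximena ∩ Zara: 11:25-15:05, 16:45-16:50, 18:10-20:50.
Ximena ∩ Zara ∩ Hamid: 11:25-15:05, 16:45-16:50, 19:45-20:50.
Ximena ∩ Zara ∩ Hamid ∩ Freya: 11:25-15:05, 19:45-20:50.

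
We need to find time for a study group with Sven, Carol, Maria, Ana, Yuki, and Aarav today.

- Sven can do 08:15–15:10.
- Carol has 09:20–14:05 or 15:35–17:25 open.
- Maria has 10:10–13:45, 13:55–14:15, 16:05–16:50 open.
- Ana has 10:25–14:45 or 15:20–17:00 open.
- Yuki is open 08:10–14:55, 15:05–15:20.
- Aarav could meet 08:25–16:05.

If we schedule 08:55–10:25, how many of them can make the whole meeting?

Sven, Yuki, and Aarav can make the full 08:55-10:25 slot — that's 3.

3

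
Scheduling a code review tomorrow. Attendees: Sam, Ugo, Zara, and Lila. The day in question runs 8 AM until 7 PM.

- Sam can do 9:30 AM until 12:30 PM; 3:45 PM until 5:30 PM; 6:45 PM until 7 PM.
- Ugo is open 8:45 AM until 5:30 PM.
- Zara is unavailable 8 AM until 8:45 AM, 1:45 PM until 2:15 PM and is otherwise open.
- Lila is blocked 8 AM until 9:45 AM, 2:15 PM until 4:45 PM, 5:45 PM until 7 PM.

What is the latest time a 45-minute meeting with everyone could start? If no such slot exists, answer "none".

Sam free: 09:30-12:30, 15:45-17:30, 18:45-19:00.
Ugo free: 08:45-17:30.
Zara free: 08:45-13:45, 14:15-19:00 (invert busy blocks within the working day).
Lila free: 09:45-14:15, 16:45-17:45 (invert busy blocks within the working day).
Sam ∩ Ugo: 09:30-12:30, 15:45-17:30.
Sam ∩ Ugo ∩ Zara: 09:30-12:30, 15:45-17:30.
Sam ∩ Ugo ∩ Zara ∩ Lila: 09:45-12:30, 16:45-17:30.
The last common window of at least 45 minutes is 16:45-17:30; a 45-minute meeting can start as late as 16:45 and still end by 17:30.

16:45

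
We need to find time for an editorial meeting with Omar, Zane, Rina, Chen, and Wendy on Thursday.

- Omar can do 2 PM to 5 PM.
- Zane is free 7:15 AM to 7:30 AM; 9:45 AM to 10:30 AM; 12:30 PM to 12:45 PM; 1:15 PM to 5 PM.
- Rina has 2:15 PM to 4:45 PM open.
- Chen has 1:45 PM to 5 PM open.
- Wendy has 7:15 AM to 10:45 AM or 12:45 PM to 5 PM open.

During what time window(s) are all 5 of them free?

14:15-16:45

Omar ∩ Zane: 14:00-17:00.
Omar ∩ Zane ∩ Rina: 14:15-16:45.
Omar ∩ Zane ∩ Rina ∩ Chen: 14:15-16:45.
Omar ∩ Zane ∩ Rina ∩ Chen ∩ Wendy: 14:15-16:45.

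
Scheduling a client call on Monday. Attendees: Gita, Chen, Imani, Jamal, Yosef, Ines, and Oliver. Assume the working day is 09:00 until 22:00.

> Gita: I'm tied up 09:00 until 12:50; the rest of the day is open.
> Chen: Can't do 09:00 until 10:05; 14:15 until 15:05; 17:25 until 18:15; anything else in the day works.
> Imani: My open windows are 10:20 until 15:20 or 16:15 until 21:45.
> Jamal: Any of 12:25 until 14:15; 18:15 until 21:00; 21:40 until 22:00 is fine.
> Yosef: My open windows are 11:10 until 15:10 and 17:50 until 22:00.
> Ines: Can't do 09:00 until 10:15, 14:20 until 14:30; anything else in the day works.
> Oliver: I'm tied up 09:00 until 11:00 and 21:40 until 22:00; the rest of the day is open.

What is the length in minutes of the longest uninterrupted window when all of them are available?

Gita free: 12:50-22:00 (invert busy blocks within the working day).
Chen free: 10:05-14:15, 15:05-17:25, 18:15-22:00 (invert busy blocks within the working day).
Imani free: 10:20-15:20, 16:15-21:45.
Jamal free: 12:25-14:15, 18:15-21:00, 21:40-22:00.
Yosef free: 11:10-15:10, 17:50-22:00.
Ines free: 10:15-14:20, 14:30-22:00 (invert busy blocks within the working day).
Oliver free: 11:00-21:40 (invert busy blocks within the working day).
Gita ∩ Chen: 12:50-14:15, 15:05-17:25, 18:15-22:00.
Gita ∩ Chen ∩ Imani: 12:50-14:15, 15:05-15:20, 16:15-17:25, 18:15-21:45.
Gita ∩ Chen ∩ Imani ∩ Jamal: 12:50-14:15, 18:15-21:00, 21:40-21:45.
Gita ∩ Chen ∩ Imani ∩ Jamal ∩ Yosef: 12:50-14:15, 18:15-21:00, 21:40-21:45.
Gita ∩ Chen ∩ Imani ∩ Jamal ∩ Yosef ∩ Ines: 12:50-14:15, 18:15-21:00, 21:40-21:45.
Gita ∩ Chen ∩ Imani ∩ Jamal ∩ Yosef ∩ Ines ∩ Oliver: 12:50-14:15, 18:15-21:00.
So the common availability across everyone is 12:50-14:15, 18:15-21:00.
The longest is 18:15-21:00 at 165 minutes.

165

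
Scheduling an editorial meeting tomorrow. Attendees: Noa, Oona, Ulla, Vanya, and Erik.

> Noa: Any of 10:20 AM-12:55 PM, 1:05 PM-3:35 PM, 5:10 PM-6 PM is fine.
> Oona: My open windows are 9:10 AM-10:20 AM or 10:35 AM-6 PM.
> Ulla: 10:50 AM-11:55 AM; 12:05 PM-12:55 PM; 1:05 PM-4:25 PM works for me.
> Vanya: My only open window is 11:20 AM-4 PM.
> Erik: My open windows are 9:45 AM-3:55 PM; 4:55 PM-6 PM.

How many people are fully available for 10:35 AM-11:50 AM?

3

Noa, Oona, and Erik can make the full 10:35-11:50 slot — that's 3.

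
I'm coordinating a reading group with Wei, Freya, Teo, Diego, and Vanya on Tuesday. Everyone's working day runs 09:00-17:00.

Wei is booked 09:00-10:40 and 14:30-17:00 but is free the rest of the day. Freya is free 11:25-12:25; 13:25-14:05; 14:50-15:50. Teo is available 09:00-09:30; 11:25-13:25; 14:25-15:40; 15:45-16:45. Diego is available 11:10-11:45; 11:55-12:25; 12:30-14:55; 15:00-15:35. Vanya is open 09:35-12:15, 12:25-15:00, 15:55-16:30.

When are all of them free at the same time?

Wei free: 10:40-14:30 (invert busy blocks within the working day).
Freya free: 11:25-12:25, 13:25-14:05, 14:50-15:50.
Teo free: 09:00-09:30, 11:25-13:25, 14:25-15:40, 15:45-16:45.
Diego free: 11:10-11:45, 11:55-12:25, 12:30-14:55, 15:00-15:35.
Vanya free: 09:35-12:15, 12:25-15:00, 15:55-16:30.
Wei ∩ Freya: 11:25-12:25, 13:25-14:05.
Wei ∩ Freya ∩ Teo: 11:25-12:25.
Wei ∩ Freya ∩ Teo ∩ Diego: 11:25-11:45, 11:55-12:25.
Wei ∩ Freya ∩ Teo ∩ Diego ∩ Vanya: 11:25-11:45, 11:55-12:15.

11:25-11:45, 11:55-12:15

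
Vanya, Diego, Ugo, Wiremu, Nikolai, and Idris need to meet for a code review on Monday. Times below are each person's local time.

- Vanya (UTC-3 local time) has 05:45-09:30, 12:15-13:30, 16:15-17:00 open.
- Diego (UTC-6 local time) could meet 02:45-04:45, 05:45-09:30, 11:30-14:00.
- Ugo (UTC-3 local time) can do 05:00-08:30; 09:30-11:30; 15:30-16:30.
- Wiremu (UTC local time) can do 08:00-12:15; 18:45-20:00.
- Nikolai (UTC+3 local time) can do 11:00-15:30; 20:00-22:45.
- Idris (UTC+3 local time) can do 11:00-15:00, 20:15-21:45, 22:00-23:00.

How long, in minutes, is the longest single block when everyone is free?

Vanya in UTC: 08:45-12:30, 15:15-16:30, 19:15-20:00 (add 3h to convert from UTC-3).
Diego in UTC: 08:45-10:45, 11:45-15:30, 17:30-20:00 (add 6h to convert from UTC-6).
Ugo in UTC: 08:00-11:30, 12:30-14:30, 18:30-19:30 (add 3h to convert from UTC-3).
Wiremu in UTC: 08:00-12:15, 18:45-20:00.
Nikolai in UTC: 08:00-12:30, 17:00-19:45 (subtract 3h to convert from UTC+3).
Idris in UTC: 08:00-12:00, 17:15-18:45, 19:00-20:00 (subtract 3h to convert from UTC+3).
Vanya ∩ Diego: 08:45-10:45, 11:45-12:30, 15:15-15:30, 19:15-20:00.
Vanya ∩ Diego ∩ Ugo: 08:45-10:45, 19:15-19:30.
Vanya ∩ Diego ∩ Ugo ∩ Wiremu: 08:45-10:45, 19:15-19:30.
Vanya ∩ Diego ∩ Ugo ∩ Wiremu ∩ Nikolai: 08:45-10:45, 19:15-19:30.
Vanya ∩ Diego ∩ Ugo ∩ Wiremu ∩ Nikolai ∩ Idris: 08:45-10:45, 19:15-19:30.
The longest is 08:45-10:45 at 120 minutes.

120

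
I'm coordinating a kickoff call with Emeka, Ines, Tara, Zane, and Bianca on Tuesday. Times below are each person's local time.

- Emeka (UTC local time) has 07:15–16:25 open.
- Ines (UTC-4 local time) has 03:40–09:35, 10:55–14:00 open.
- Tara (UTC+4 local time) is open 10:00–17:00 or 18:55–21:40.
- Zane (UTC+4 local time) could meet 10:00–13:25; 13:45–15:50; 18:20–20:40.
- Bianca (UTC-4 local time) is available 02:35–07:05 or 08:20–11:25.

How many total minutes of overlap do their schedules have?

215

Emeka in UTC: 07:15-16:25.
Ines in UTC: 07:40-13:35, 14:55-18:00 (add 4h to convert from UTC-4).
Tara in UTC: 06:00-13:00, 14:55-17:40 (subtract 4h to convert from UTC+4).
Zane in UTC: 06:00-09:25, 09:45-11:50, 14:20-16:40 (subtract 4h to convert from UTC+4).
Bianca in UTC: 06:35-11:05, 12:20-15:25 (add 4h to convert from UTC-4).
Emeka ∩ Ines: 07:40-13:35, 14:55-16:25.
Emeka ∩ Ines ∩ Tara: 07:40-13:00, 14:55-16:25.
Emeka ∩ Ines ∩ Tara ∩ Zane: 07:40-09:25, 09:45-11:50, 14:55-16:25.
Emeka ∩ Ines ∩ Tara ∩ Zane ∩ Bianca: 07:40-09:25, 09:45-11:05, 14:55-15:25.
Summing the common windows: 105 + 80 + 30 = 215 minutes.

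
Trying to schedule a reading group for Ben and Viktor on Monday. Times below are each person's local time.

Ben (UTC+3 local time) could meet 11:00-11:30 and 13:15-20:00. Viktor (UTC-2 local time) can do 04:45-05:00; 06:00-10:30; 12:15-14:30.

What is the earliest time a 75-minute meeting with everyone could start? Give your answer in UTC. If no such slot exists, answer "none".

10:15

Ben in UTC: 08:00-08:30, 10:15-17:00 (subtract 3h to convert from UTC+3).
Viktor in UTC: 06:45-07:00, 08:00-12:30, 14:15-16:30 (add 2h to convert from UTC-2).
Ben ∩ Viktor: 08:00-08:30, 10:15-12:30, 14:15-16:30.
So the common availability across everyone is 08:00-08:30, 10:15-12:30, 14:15-16:30.
The first common window of at least 75 minutes is 10:15-12:30, so the earliest start is 10:15.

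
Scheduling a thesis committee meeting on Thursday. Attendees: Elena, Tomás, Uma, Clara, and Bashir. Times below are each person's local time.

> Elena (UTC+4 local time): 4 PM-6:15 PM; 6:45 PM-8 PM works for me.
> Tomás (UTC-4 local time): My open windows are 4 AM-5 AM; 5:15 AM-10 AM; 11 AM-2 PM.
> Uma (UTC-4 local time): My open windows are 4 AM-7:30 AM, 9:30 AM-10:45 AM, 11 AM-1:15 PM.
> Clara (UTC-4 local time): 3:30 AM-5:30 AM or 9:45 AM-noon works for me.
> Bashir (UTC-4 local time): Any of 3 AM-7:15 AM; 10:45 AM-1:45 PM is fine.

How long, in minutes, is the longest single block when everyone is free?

60

Elena in UTC: 12:00-14:15, 14:45-16:00 (subtract 4h to convert from UTC+4).
Tomás in UTC: 08:00-09:00, 09:15-14:00, 15:00-18:00 (add 4h to convert from UTC-4).
Uma in UTC: 08:00-11:30, 13:30-14:45, 15:00-17:15 (add 4h to convert from UTC-4).
Clara in UTC: 07:30-09:30, 13:45-16:00 (add 4h to convert from UTC-4).
Bashir in UTC: 07:00-11:15, 14:45-17:45 (add 4h to convert from UTC-4).
Elena ∩ Tomás: 12:00-14:00, 15:00-16:00.
Elena ∩ Tomás ∩ Uma: 13:30-14:00, 15:00-16:00.
Elena ∩ Tomás ∩ Uma ∩ Clara: 13:45-14:00, 15:00-16:00.
Elena ∩ Tomás ∩ Uma ∩ Clara ∩ Bashir: 15:00-16:00.
So the common availability across everyone is 15:00-16:00.
The longest is 15:00-16:00 at 60 minutes.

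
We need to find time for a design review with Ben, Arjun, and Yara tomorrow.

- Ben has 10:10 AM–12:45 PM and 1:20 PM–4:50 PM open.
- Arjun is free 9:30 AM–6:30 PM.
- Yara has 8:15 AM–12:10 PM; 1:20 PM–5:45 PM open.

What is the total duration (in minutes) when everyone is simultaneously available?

330

Ben ∩ Arjun: 10:10-12:45, 13:20-16:50.
Ben ∩ Arjun ∩ Yara: 10:10-12:10, 13:20-16:50.
So the common availability across everyone is 10:10-12:10, 13:20-16:50.
Summing the common windows: 120 + 210 = 330 minutes.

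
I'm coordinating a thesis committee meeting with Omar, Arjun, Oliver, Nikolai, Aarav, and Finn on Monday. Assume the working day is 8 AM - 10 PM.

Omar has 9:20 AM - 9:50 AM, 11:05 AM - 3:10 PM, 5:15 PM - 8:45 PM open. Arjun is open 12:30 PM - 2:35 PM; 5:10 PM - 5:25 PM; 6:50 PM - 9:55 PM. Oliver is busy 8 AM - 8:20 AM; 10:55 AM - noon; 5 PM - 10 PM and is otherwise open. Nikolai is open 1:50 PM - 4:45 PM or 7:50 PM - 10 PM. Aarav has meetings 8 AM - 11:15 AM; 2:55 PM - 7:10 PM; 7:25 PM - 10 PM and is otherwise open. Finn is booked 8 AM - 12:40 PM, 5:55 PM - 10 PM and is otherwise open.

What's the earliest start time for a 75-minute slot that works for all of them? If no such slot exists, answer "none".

Omar free: 09:20-09:50, 11:05-15:10, 17:15-20:45.
Arjun free: 12:30-14:35, 17:10-17:25, 18:50-21:55.
Oliver free: 08:20-10:55, 12:00-17:00 (invert busy blocks within the working day).
Nikolai free: 13:50-16:45, 19:50-22:00.
Aarav free: 11:15-14:55, 19:10-19:25 (invert busy blocks within the working day).
Finn free: 12:40-17:55 (invert busy blocks within the working day).
Omar ∩ Arjun: 12:30-14:35, 17:15-17:25, 18:50-20:45.
Omar ∩ Arjun ∩ Oliver: 12:30-14:35.
Omar ∩ Arjun ∩ Oliver ∩ Nikolai: 13:50-14:35.
Omar ∩ Arjun ∩ Oliver ∩ Nikolai ∩ Aarav: 13:50-14:35.
Omar ∩ Arjun ∩ Oliver ∩ Nikolai ∩ Aarav ∩ Finn: 13:50-14:35.
No common window is at least 75 minutes long.

none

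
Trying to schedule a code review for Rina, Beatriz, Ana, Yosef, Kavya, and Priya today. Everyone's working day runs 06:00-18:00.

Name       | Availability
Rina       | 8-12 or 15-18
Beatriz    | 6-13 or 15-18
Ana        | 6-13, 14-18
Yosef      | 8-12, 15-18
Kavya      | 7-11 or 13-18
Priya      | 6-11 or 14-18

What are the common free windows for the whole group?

Rina ∩ Beatriz: 08:00-12:00, 15:00-18:00.
Rina ∩ Beatriz ∩ Ana: 08:00-12:00, 15:00-18:00.
Rina ∩ Beatriz ∩ Ana ∩ Yosef: 08:00-12:00, 15:00-18:00.
Rina ∩ Beatriz ∩ Ana ∩ Yosef ∩ Kavya: 08:00-11:00, 15:00-18:00.
Rina ∩ Beatriz ∩ Ana ∩ Yosef ∩ Kavya ∩ Priya: 08:00-11:00, 15:00-18:00.

08:00-11:00, 15:00-18:00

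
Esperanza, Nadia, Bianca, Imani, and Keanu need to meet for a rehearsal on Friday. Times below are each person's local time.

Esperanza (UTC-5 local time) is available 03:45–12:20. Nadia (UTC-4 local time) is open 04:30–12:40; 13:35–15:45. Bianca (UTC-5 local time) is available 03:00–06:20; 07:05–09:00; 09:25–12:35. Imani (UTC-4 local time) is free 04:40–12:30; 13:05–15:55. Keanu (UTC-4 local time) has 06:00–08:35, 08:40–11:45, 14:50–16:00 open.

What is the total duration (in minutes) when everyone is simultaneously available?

Esperanza in UTC: 08:45-17:20 (add 5h to convert from UTC-5).
Nadia in UTC: 08:30-16:40, 17:35-19:45 (add 4h to convert from UTC-4).
Bianca in UTC: 08:00-11:20, 12:05-14:00, 14:25-17:35 (add 5h to convert from UTC-5).
Imani in UTC: 08:40-16:30, 17:05-19:55 (add 4h to convert from UTC-4).
Keanu in UTC: 10:00-12:35, 12:40-15:45, 18:50-20:00 (add 4h to convert from UTC-4).
Esperanza ∩ Nadia: 08:45-16:40.
Esperanza ∩ Nadia ∩ Bianca: 08:45-11:20, 12:05-14:00, 14:25-16:40.
Esperanza ∩ Nadia ∩ Bianca ∩ Imani: 08:45-11:20, 12:05-14:00, 14:25-16:30.
Esperanza ∩ Nadia ∩ Bianca ∩ Imani ∩ Keanu: 10:00-11:20, 12:05-12:35, 12:40-14:00, 14:25-15:45.
Summing the common windows: 80 + 30 + 80 + 80 = 270 minutes.

270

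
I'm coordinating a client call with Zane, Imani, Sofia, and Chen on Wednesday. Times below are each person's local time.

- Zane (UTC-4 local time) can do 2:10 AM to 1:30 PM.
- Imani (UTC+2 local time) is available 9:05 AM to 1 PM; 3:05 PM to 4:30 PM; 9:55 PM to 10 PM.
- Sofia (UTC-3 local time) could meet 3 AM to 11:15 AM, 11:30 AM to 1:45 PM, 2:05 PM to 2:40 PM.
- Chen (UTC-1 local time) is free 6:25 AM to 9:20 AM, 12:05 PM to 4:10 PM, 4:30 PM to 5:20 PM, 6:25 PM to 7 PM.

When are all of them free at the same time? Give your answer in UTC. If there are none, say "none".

07:25-10:20, 13:05-14:15

Zane in UTC: 06:10-17:30 (add 4h to convert from UTC-4).
Imani in UTC: 07:05-11:00, 13:05-14:30, 19:55-20:00 (subtract 2h to convert from UTC+2).
Sofia in UTC: 06:00-14:15, 14:30-16:45, 17:05-17:40 (add 3h to convert from UTC-3).
Chen in UTC: 07:25-10:20, 13:05-17:10, 17:30-18:20, 19:25-20:00 (add 1h to convert from UTC-1).
Zane ∩ Imani: 07:05-11:00, 13:05-14:30.
Zane ∩ Imani ∩ Sofia: 07:05-11:00, 13:05-14:15.
Zane ∩ Imani ∩ Sofia ∩ Chen: 07:25-10:20, 13:05-14:15.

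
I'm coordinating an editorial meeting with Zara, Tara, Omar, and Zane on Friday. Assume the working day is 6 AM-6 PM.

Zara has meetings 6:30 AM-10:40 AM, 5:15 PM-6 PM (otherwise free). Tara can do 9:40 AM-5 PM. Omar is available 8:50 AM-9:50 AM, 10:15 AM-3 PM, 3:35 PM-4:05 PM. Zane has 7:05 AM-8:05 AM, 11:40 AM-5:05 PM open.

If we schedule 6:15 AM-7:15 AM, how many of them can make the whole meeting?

Zara free: 06:00-06:30, 10:40-17:15 (invert busy blocks within the working day).
Tara free: 09:40-17:00.
Omar free: 08:50-09:50, 10:15-15:00, 15:35-16:05.
Zane free: 07:05-08:05, 11:40-17:05.
nobody can make the full 06:15-07:15 slot — that's 0.

0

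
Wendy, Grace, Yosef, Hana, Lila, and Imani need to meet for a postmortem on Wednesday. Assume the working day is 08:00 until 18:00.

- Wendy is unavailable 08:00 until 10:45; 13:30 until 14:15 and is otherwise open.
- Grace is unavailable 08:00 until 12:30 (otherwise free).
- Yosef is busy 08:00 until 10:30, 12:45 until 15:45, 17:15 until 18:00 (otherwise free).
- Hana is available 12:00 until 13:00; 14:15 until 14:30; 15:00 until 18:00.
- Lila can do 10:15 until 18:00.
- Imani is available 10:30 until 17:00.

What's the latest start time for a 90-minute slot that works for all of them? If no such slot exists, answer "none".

Wendy free: 10:45-13:30, 14:15-18:00 (invert busy blocks within the working day).
Grace free: 12:30-18:00 (invert busy blocks within the working day).
Yosef free: 10:30-12:45, 15:45-17:15 (invert busy blocks within the working day).
Hana free: 12:00-13:00, 14:15-14:30, 15:00-18:00.
Lila free: 10:15-18:00.
Imani free: 10:30-17:00.
Wendy ∩ Grace: 12:30-13:30, 14:15-18:00.
Wendy ∩ Grace ∩ Yosef: 12:30-12:45, 15:45-17:15.
Wendy ∩ Grace ∩ Yosef ∩ Hana: 12:30-12:45, 15:45-17:15.
Wendy ∩ Grace ∩ Yosef ∩ Hana ∩ Lila: 12:30-12:45, 15:45-17:15.
Wendy ∩ Grace ∩ Yosef ∩ Hana ∩ Lila ∩ Imani: 12:30-12:45, 15:45-17:00.
So the common availability across everyone is 12:30-12:45, 15:45-17:00.
No common window is at least 90 minutes long.

none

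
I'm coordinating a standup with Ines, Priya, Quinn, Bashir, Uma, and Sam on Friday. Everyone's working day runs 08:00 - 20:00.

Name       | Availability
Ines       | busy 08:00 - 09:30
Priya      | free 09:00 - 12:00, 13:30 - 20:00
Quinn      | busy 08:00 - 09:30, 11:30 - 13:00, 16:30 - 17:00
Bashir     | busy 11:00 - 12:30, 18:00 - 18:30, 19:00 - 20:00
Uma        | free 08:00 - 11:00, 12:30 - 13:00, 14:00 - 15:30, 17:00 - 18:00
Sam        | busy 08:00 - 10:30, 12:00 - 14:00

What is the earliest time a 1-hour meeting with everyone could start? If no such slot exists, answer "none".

14:00

Ines free: 09:30-20:00 (invert busy blocks within the working day).
Priya free: 09:00-12:00, 13:30-20:00.
Quinn free: 09:30-11:30, 13:00-16:30, 17:00-20:00 (invert busy blocks within the working day).
Bashir free: 08:00-11:00, 12:30-18:00, 18:30-19:00 (invert busy blocks within the working day).
Uma free: 08:00-11:00, 12:30-13:00, 14:00-15:30, 17:00-18:00.
Sam free: 10:30-12:00, 14:00-20:00 (invert busy blocks within the working day).
Ines ∩ Priya: 09:30-12:00, 13:30-20:00.
Ines ∩ Priya ∩ Quinn: 09:30-11:30, 13:30-16:30, 17:00-20:00.
Ines ∩ Priya ∩ Quinn ∩ Bashir: 09:30-11:00, 13:30-16:30, 17:00-18:00, 18:30-19:00.
Ines ∩ Priya ∩ Quinn ∩ Bashir ∩ Uma: 09:30-11:00, 14:00-15:30, 17:00-18:00.
Ines ∩ Priya ∩ Quinn ∩ Bashir ∩ Uma ∩ Sam: 10:30-11:00, 14:00-15:30, 17:00-18:00.
So the common availability across everyone is 10:30-11:00, 14:00-15:30, 17:00-18:00.
The first common window of at least 60 minutes is 14:00-15:30, so the earliest start is 14:00.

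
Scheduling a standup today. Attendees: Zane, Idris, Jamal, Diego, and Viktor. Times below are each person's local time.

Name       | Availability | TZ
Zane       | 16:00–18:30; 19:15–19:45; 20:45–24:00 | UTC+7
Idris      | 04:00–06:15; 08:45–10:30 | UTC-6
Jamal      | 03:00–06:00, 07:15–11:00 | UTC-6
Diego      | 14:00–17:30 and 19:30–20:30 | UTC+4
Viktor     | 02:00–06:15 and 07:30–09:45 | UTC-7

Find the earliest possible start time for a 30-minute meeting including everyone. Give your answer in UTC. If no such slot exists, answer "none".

Zane in UTC: 09:00-11:30, 12:15-12:45, 13:45-17:00 (subtract 7h to convert from UTC+7).
Idris in UTC: 10:00-12:15, 14:45-16:30 (add 6h to convert from UTC-6).
Jamal in UTC: 09:00-12:00, 13:15-17:00 (add 6h to convert from UTC-6).
Diego in UTC: 10:00-13:30, 15:30-16:30 (subtract 4h to convert from UTC+4).
Viktor in UTC: 09:00-13:15, 14:30-16:45 (add 7h to convert from UTC-7).
Zane ∩ Idris: 10:00-11:30, 14:45-16:30.
Zane ∩ Idris ∩ Jamal: 10:00-11:30, 14:45-16:30.
Zane ∩ Idris ∩ Jamal ∩ Diego: 10:00-11:30, 15:30-16:30.
Zane ∩ Idris ∩ Jamal ∩ Diego ∩ Viktor: 10:00-11:30, 15:30-16:30.
The first common window of at least 30 minutes is 10:00-11:30, so the earliest start is 10:00.

10:00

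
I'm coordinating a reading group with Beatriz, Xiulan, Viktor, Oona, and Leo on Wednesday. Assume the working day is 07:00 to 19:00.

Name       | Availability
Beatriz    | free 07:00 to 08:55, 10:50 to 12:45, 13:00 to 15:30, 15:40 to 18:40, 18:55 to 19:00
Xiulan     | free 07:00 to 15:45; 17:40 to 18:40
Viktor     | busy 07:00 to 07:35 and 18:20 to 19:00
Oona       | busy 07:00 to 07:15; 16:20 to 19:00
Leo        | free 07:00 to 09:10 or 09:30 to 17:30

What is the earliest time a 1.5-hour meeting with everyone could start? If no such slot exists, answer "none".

10:50

Beatriz free: 07:00-08:55, 10:50-12:45, 13:00-15:30, 15:40-18:40, 18:55-19:00.
Xiulan free: 07:00-15:45, 17:40-18:40.
Viktor free: 07:35-18:20 (invert busy blocks within the working day).
Oona free: 07:15-16:20 (invert busy blocks within the working day).
Leo free: 07:00-09:10, 09:30-17:30.
Beatriz ∩ Xiulan: 07:00-08:55, 10:50-12:45, 13:00-15:30, 15:40-15:45, 17:40-18:40.
Beatriz ∩ Xiulan ∩ Viktor: 07:35-08:55, 10:50-12:45, 13:00-15:30, 15:40-15:45, 17:40-18:20.
Beatriz ∩ Xiulan ∩ Viktor ∩ Oona: 07:35-08:55, 10:50-12:45, 13:00-15:30, 15:40-15:45.
Beatriz ∩ Xiulan ∩ Viktor ∩ Oona ∩ Leo: 07:35-08:55, 10:50-12:45, 13:00-15:30, 15:40-15:45.
The first common window of at least 90 minutes is 10:50-12:45, so the earliest start is 10:50.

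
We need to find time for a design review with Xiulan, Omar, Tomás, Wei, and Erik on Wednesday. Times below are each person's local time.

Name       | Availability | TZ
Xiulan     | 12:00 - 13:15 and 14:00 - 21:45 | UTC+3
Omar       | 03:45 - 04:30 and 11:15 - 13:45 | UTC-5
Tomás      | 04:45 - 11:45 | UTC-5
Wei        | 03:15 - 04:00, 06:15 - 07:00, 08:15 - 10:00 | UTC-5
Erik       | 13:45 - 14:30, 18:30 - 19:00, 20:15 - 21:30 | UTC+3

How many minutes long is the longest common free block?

Xiulan in UTC: 09:00-10:15, 11:00-18:45 (subtract 3h to convert from UTC+3).
Omar in UTC: 08:45-09:30, 16:15-18:45 (add 5h to convert from UTC-5).
Tomás in UTC: 09:45-16:45 (add 5h to convert from UTC-5).
Wei in UTC: 08:15-09:00, 11:15-12:00, 13:15-15:00 (add 5h to convert from UTC-5).
Erik in UTC: 10:45-11:30, 15:30-16:00, 17:15-18:30 (subtract 3h to convert from UTC+3).
Xiulan ∩ Omar: 09:00-09:30, 16:15-18:45.
Xiulan ∩ Omar ∩ Tomás: 16:15-16:45.
Xiulan ∩ Omar ∩ Tomás ∩ Wei: ∅.
Xiulan ∩ Omar ∩ Tomás ∩ Wei ∩ Erik: ∅.
There is no time when everyone is free.
No common window exists, so the longest block is 0 minutes.

0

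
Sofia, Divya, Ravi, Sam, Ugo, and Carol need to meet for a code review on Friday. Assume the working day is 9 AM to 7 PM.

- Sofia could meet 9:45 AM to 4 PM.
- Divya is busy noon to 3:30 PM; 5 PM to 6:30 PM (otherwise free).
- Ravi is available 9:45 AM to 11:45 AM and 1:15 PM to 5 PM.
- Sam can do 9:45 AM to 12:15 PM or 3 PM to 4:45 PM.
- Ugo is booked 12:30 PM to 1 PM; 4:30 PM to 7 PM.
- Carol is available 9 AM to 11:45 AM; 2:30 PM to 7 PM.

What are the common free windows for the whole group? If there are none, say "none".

09:45-11:45, 15:30-16:00

Sofia free: 09:45-16:00.
Divya free: 09:00-12:00, 15:30-17:00, 18:30-19:00 (invert busy blocks within the working day).
Ravi free: 09:45-11:45, 13:15-17:00.
Sam free: 09:45-12:15, 15:00-16:45.
Ugo free: 09:00-12:30, 13:00-16:30 (invert busy blocks within the working day).
Carol free: 09:00-11:45, 14:30-19:00.
Sofia ∩ Divya: 09:45-12:00, 15:30-16:00.
Sofia ∩ Divya ∩ Ravi: 09:45-11:45, 15:30-16:00.
Sofia ∩ Divya ∩ Ravi ∩ Sam: 09:45-11:45, 15:30-16:00.
Sofia ∩ Divya ∩ Ravi ∩ Sam ∩ Ugo: 09:45-11:45, 15:30-16:00.
Sofia ∩ Divya ∩ Ravi ∩ Sam ∩ Ugo ∩ Carol: 09:45-11:45, 15:30-16:00.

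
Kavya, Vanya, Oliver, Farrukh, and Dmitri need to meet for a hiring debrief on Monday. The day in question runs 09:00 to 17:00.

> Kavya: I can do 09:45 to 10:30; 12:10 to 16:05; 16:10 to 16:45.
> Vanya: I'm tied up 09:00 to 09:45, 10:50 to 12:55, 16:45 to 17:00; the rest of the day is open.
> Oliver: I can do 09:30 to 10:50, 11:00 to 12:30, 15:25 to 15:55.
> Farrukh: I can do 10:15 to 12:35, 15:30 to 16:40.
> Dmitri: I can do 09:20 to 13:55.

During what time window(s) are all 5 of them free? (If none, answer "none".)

10:15-10:30

Kavya free: 09:45-10:30, 12:10-16:05, 16:10-16:45.
Vanya free: 09:45-10:50, 12:55-16:45 (invert busy blocks within the working day).
Oliver free: 09:30-10:50, 11:00-12:30, 15:25-15:55.
Farrukh free: 10:15-12:35, 15:30-16:40.
Dmitri free: 09:20-13:55.
Kavya ∩ Vanya: 09:45-10:30, 12:55-16:05, 16:10-16:45.
Kavya ∩ Vanya ∩ Oliver: 09:45-10:30, 15:25-15:55.
Kavya ∩ Vanya ∩ Oliver ∩ Farrukh: 10:15-10:30, 15:30-15:55.
Kavya ∩ Vanya ∩ Oliver ∩ Farrukh ∩ Dmitri: 10:15-10:30.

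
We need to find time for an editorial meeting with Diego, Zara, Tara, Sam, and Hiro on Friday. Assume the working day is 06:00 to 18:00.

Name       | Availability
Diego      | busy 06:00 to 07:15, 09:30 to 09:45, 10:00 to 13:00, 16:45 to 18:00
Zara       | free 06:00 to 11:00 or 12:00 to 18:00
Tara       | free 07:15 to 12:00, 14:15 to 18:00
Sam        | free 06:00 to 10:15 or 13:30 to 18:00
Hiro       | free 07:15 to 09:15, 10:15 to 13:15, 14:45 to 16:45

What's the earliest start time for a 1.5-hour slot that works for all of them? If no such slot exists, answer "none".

07:15

Diego free: 07:15-09:30, 09:45-10:00, 13:00-16:45 (invert busy blocks within the working day).
Zara free: 06:00-11:00, 12:00-18:00.
Tara free: 07:15-12:00, 14:15-18:00.
Sam free: 06:00-10:15, 13:30-18:00.
Hiro free: 07:15-09:15, 10:15-13:15, 14:45-16:45.
Diego ∩ Zara: 07:15-09:30, 09:45-10:00, 13:00-16:45.
Diego ∩ Zara ∩ Tara: 07:15-09:30, 09:45-10:00, 14:15-16:45.
Diego ∩ Zara ∩ Tara ∩ Sam: 07:15-09:30, 09:45-10:00, 14:15-16:45.
Diego ∩ Zara ∩ Tara ∩ Sam ∩ Hiro: 07:15-09:15, 14:45-16:45.
So the common availability across everyone is 07:15-09:15, 14:45-16:45.
The first common window of at least 90 minutes is 07:15-09:15, so the earliest start is 07:15.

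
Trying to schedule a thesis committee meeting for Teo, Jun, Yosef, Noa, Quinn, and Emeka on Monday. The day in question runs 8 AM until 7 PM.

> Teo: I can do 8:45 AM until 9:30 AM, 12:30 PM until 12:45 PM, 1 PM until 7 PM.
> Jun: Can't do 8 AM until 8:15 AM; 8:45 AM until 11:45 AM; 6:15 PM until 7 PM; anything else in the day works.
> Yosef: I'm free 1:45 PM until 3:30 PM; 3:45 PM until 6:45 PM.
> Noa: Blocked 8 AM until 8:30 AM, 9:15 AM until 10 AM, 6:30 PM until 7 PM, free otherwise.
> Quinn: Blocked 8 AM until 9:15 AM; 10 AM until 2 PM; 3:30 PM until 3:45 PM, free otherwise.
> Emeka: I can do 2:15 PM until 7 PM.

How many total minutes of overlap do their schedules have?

Teo free: 08:45-09:30, 12:30-12:45, 13:00-19:00.
Jun free: 08:15-08:45, 11:45-18:15 (invert busy blocks within the working day).
Yosef free: 13:45-15:30, 15:45-18:45.
Noa free: 08:30-09:15, 10:00-18:30 (invert busy blocks within the working day).
Quinn free: 09:15-10:00, 14:00-15:30, 15:45-19:00 (invert busy blocks within the working day).
Emeka free: 14:15-19:00.
Teo ∩ Jun: 12:30-12:45, 13:00-18:15.
Teo ∩ Jun ∩ Yosef: 13:45-15:30, 15:45-18:15.
Teo ∩ Jun ∩ Yosef ∩ Noa: 13:45-15:30, 15:45-18:15.
Teo ∩ Jun ∩ Yosef ∩ Noa ∩ Quinn: 14:00-15:30, 15:45-18:15.
Teo ∩ Jun ∩ Yosef ∩ Noa ∩ Quinn ∩ Emeka: 14:15-15:30, 15:45-18:15.
Those are the intersection windows.
Summing the common windows: 75 + 150 = 225 minutes.

225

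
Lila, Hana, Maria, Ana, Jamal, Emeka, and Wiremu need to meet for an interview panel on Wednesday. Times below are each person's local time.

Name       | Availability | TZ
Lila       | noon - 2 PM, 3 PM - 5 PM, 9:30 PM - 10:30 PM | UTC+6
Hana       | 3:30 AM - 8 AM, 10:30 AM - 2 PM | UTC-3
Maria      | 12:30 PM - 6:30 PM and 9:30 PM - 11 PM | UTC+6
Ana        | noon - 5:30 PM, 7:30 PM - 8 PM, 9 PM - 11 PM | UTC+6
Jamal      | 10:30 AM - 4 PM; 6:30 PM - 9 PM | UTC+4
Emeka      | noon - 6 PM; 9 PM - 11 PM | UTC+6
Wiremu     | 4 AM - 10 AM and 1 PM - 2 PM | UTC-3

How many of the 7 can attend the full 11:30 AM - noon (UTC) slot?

Lila in UTC: 06:00-08:00, 09:00-11:00, 15:30-16:30 (subtract 6h to convert from UTC+6).
Hana in UTC: 06:30-11:00, 13:30-17:00 (add 3h to convert from UTC-3).
Maria in UTC: 06:30-12:30, 15:30-17:00 (subtract 6h to convert from UTC+6).
Ana in UTC: 06:00-11:30, 13:30-14:00, 15:00-17:00 (subtract 6h to convert from UTC+6).
Jamal in UTC: 06:30-12:00, 14:30-17:00 (subtract 4h to convert from UTC+4).
Emeka in UTC: 06:00-12:00, 15:00-17:00 (subtract 6h to convert from UTC+6).
Wiremu in UTC: 07:00-13:00, 16:00-17:00 (add 3h to convert from UTC-3).
Maria, Jamal, Emeka, and Wiremu can make the full 11:30-12:00 slot — that's 4.

4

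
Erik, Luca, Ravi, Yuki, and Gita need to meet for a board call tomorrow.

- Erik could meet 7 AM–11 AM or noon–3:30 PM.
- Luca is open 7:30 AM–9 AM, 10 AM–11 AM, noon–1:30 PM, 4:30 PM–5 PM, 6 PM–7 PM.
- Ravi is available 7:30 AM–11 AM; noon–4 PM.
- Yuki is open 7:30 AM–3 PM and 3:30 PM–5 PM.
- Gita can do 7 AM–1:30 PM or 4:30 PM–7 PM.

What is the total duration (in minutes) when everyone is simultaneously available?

240

Erik ∩ Luca: 07:30-09:00, 10:00-11:00, 12:00-13:30.
Erik ∩ Luca ∩ Ravi: 07:30-09:00, 10:00-11:00, 12:00-13:30.
Erik ∩ Luca ∩ Ravi ∩ Yuki: 07:30-09:00, 10:00-11:00, 12:00-13:30.
Erik ∩ Luca ∩ Ravi ∩ Yuki ∩ Gita: 07:30-09:00, 10:00-11:00, 12:00-13:30.
Summing the common windows: 90 + 60 + 90 = 240 minutes.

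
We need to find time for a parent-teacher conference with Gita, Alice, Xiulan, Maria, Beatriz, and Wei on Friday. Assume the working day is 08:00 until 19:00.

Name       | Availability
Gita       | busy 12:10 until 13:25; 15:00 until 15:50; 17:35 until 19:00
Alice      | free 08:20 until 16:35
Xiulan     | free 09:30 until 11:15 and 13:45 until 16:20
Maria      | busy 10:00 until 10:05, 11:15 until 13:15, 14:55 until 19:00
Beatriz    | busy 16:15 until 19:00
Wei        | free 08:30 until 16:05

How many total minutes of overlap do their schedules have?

Gita free: 08:00-12:10, 13:25-15:00, 15:50-17:35 (invert busy blocks within the working day).
Alice free: 08:20-16:35.
Xiulan free: 09:30-11:15, 13:45-16:20.
Maria free: 08:00-10:00, 10:05-11:15, 13:15-14:55 (invert busy blocks within the working day).
Beatriz free: 08:00-16:15 (invert busy blocks within the working day).
Wei free: 08:30-16:05.
Gita ∩ Alice: 08:20-12:10, 13:25-15:00, 15:50-16:35.
Gita ∩ Alice ∩ Xiulan: 09:30-11:15, 13:45-15:00, 15:50-16:20.
Gita ∩ Alice ∩ Xiulan ∩ Maria: 09:30-10:00, 10:05-11:15, 13:45-14:55.
Gita ∩ Alice ∩ Xiulan ∩ Maria ∩ Beatriz: 09:30-10:00, 10:05-11:15, 13:45-14:55.
Gita ∩ Alice ∩ Xiulan ∩ Maria ∩ Beatriz ∩ Wei: 09:30-10:00, 10:05-11:15, 13:45-14:55.
Summing the common windows: 30 + 70 + 70 = 170 minutes.

170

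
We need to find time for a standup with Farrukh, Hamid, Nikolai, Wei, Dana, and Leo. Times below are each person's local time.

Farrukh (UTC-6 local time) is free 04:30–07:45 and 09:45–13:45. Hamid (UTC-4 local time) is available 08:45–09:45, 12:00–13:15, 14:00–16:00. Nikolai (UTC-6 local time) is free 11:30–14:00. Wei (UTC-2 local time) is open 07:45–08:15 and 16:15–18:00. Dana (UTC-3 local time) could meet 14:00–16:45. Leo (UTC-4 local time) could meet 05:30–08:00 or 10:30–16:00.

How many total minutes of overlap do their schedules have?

Farrukh in UTC: 10:30-13:45, 15:45-19:45 (add 6h to convert from UTC-6).
Hamid in UTC: 12:45-13:45, 16:00-17:15, 18:00-20:00 (add 4h to convert from UTC-4).
Nikolai in UTC: 17:30-20:00 (add 6h to convert from UTC-6).
Wei in UTC: 09:45-10:15, 18:15-20:00 (add 2h to convert from UTC-2).
Dana in UTC: 17:00-19:45 (add 3h to convert from UTC-3).
Leo in UTC: 09:30-12:00, 14:30-20:00 (add 4h to convert from UTC-4).
Farrukh ∩ Hamid: 12:45-13:45, 16:00-17:15, 18:00-19:45.
Farrukh ∩ Hamid ∩ Nikolai: 18:00-19:45.
Farrukh ∩ Hamid ∩ Nikolai ∩ Wei: 18:15-19:45.
Farrukh ∩ Hamid ∩ Nikolai ∩ Wei ∩ Dana: 18:15-19:45.
Farrukh ∩ Hamid ∩ Nikolai ∩ Wei ∩ Dana ∩ Leo: 18:15-19:45.
That's a single block of 90 minutes.

90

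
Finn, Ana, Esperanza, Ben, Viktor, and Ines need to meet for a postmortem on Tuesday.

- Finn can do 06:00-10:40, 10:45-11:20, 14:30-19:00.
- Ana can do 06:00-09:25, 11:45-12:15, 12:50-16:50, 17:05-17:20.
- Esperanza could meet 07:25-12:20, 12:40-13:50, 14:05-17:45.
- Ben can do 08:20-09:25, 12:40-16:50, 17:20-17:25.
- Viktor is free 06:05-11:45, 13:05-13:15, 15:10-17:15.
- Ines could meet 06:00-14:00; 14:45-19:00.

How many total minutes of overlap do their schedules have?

Finn ∩ Ana: 06:00-09:25, 14:30-16:50, 17:05-17:20.
Finn ∩ Ana ∩ Esperanza: 07:25-09:25, 14:30-16:50, 17:05-17:20.
Finn ∩ Ana ∩ Esperanza ∩ Ben: 08:20-09:25, 14:30-16:50.
Finn ∩ Ana ∩ Esperanza ∩ Ben ∩ Viktor: 08:20-09:25, 15:10-16:50.
Finn ∩ Ana ∩ Esperanza ∩ Ben ∩ Viktor ∩ Ines: 08:20-09:25, 15:10-16:50.
Those are the intersection windows.
Summing the common windows: 65 + 100 = 165 minutes.

165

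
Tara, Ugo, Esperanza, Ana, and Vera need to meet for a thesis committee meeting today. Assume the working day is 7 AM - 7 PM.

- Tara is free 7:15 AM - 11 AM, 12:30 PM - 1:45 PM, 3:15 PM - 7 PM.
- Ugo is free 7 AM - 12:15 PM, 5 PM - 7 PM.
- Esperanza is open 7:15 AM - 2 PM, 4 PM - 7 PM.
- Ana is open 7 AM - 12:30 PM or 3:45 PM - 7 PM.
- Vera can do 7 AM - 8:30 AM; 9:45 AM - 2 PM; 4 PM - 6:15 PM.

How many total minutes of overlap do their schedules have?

225

Tara ∩ Ugo: 07:15-11:00, 17:00-19:00.
Tara ∩ Ugo ∩ Esperanza: 07:15-11:00, 17:00-19:00.
Tara ∩ Ugo ∩ Esperanza ∩ Ana: 07:15-11:00, 17:00-19:00.
Tara ∩ Ugo ∩ Esperanza ∩ Ana ∩ Vera: 07:15-08:30, 09:45-11:00, 17:00-18:15.
Summing the common windows: 75 + 75 + 75 = 225 minutes.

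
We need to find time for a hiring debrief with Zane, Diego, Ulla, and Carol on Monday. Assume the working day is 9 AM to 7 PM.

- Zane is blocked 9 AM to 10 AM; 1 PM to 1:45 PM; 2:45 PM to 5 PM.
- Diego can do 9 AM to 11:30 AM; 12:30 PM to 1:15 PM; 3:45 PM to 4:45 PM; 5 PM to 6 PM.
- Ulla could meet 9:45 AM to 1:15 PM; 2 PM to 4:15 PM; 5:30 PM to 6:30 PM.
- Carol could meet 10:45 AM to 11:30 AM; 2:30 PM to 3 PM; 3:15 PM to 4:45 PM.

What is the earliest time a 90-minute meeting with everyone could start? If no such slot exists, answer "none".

Zane free: 10:00-13:00, 13:45-14:45, 17:00-19:00 (invert busy blocks within the working day).
Diego free: 09:00-11:30, 12:30-13:15, 15:45-16:45, 17:00-18:00.
Ulla free: 09:45-13:15, 14:00-16:15, 17:30-18:30.
Carol free: 10:45-11:30, 14:30-15:00, 15:15-16:45.
Zane ∩ Diego: 10:00-11:30, 12:30-13:00, 17:00-18:00.
Zane ∩ Diego ∩ Ulla: 10:00-11:30, 12:30-13:00, 17:30-18:00.
Zane ∩ Diego ∩ Ulla ∩ Carol: 10:45-11:30.
Those are the intersection windows.
No common window is at least 90 minutes long.

none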